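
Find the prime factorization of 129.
3 × 43

Divide by primes starting from smallest:
129 ÷ 3 = 43
43 ÷ 43 = 1

129 = 3 × 43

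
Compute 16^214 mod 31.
Using Fermat: 16^{30} ≡ 1 (mod 31). 214 ≡ 4 (mod 30). So 16^{214} ≡ 16^{4} ≡ 2 (mod 31)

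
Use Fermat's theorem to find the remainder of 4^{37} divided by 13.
4

By Fermat's Little Theorem, a^(p-1) ≡ 1 (mod p) for prime p and gcd(a, p) = 1
Here p = 13, so 4^12 ≡ 1 (mod 13)
We can reduce the exponent: 37 mod 12 = 1
So 4^37 ≡ 4^1 (mod 13)
Computing: 4^1 mod 13 = 4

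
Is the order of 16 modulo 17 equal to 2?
Yes, ord_17(16) = 2.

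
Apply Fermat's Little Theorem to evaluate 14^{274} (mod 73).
25

By Fermat's Little Theorem, a^(p-1) ≡ 1 (mod p) for prime p and gcd(a, p) = 1
Here p = 73, so 14^72 ≡ 1 (mod 73)
We can reduce the exponent: 274 mod 72 = 58
So 14^274 ≡ 14^58 (mod 73)
Computing: 14^58 mod 73 = 25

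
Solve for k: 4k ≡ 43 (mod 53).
24

Since gcd(4, 53) = 1 divides 43, a solution exists.
Multiply both sides by the inverse of 4 mod 53:
  4^(-1) mod 53 = 40
  x ≡ 40 × 43 ≡ 1720 ≡ 24 (mod 53)
Verification: 4 × 24 = 96 = 1 × 53 + 43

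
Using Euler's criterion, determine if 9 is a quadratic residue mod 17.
By Euler's criterion: 9^{8} ≡ 1 (mod 17). Since this equals 1, 9 is a QR.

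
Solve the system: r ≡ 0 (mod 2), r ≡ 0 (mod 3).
M = 2 × 3 = 6. M₁ = 3, y₁ ≡ 1 (mod 2). M₂ = 2, y₂ ≡ 2 (mod 3). r = 0×3×1 + 0×2×2 ≡ 0 (mod 6)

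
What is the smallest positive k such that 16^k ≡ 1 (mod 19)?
Powers of 16 mod 19: 16^1≡16, 16^2≡9, 16^3≡11, 16^4≡5, 16^5≡4, 16^6≡7, 16^7≡17, 16^8≡6, 16^9≡1. Order = 9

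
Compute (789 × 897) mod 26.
13

(789 × 897) = 707733
707733 mod 26 = 13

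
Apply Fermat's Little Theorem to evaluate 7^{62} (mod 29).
25

By Fermat's Little Theorem, a^(p-1) ≡ 1 (mod p) for prime p and gcd(a, p) = 1
Here p = 29, so 7^28 ≡ 1 (mod 29)
We can reduce the exponent: 62 mod 28 = 6
So 7^62 ≡ 7^6 (mod 29)
Computing: 7^6 mod 29 = 25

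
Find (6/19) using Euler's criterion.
(6/19) = 6^{9} mod 19 = 1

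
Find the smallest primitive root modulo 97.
p - 1 = 96 has prime divisors 2, 3. h is a primitive root mod 97 iff h^(96/q) ≢ 1 (mod 97) for each such q.
h = 2: 2^48 ≡ 1, 2^32 ≡ 35 (mod 97); 2^48 ≡ 1, so not a primitive root.
h = 3: 3^48 ≡ 1, 3^32 ≡ 35 (mod 97); 3^48 ≡ 1, so not a primitive root.
h = 4: 4^48 ≡ 1, 4^32 ≡ 61 (mod 97); 4^48 ≡ 1, so not a primitive root.
h = 5: 5^48 ≡ 96, 5^32 ≡ 35 (mod 97); none is 1, so 5 has order 96 and is a primitive root.
The smallest primitive root mod 97 is g = 5.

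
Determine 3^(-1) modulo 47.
3^(-1) ≡ 16 (mod 47). Verification: 3 × 16 = 48 ≡ 1 (mod 47)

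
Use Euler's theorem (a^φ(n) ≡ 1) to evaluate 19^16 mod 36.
By Euler: 19^{12} ≡ 1 (mod 36) since gcd(19, 36) = 1. 16 = 1×12 + 4. So 19^{16} ≡ 19^{4} ≡ 1 (mod 36)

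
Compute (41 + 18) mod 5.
4

(41 + 18) = 59
59 mod 5 = 4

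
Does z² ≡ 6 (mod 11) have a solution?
By Euler's criterion: 6^{5} ≡ 10 (mod 11). Since this equals -1 (≡ 10), 6 is not a QR.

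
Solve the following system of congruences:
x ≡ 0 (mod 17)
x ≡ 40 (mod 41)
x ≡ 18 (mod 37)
21811

Using the Chinese Remainder Theorem:
M = product of moduli = 25789
For equation 1: M_1 = 1517, 1517 ≡ 4 (mod 17), inverse of 1517 mod 17 is 13 (check: 4 × 13 = 52 ≡ 1 (mod 17))
For equation 2: M_2 = 629, 629 ≡ 14 (mod 41), inverse of 629 mod 41 is 3 (check: 14 × 3 = 42 ≡ 1 (mod 41))
For equation 3: M_3 = 697, 697 ≡ 31 (mod 37), inverse of 697 mod 37 is 6 (check: 31 × 6 = 186 ≡ 1 (mod 37))
Combine: x ≡ Σ r_i×M_i×(M_i⁻¹ mod m_i) = 0×1517×13 + 40×629×3 + 18×697×6 = 0 + 75480 + 75276 = 150756
150756 mod 25789 = 21811
x ≡ 21811 (mod 25789)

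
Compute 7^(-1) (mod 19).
11

Using Extended Euclidean Algorithm:
gcd(7, 19) = 1
Bezout coefficients: 7 × -8 + 19 × 3 = 1
So 7 × -8 ≡ 1 (mod 19)
The inverse is -8 mod 19 = 11
Verification: 7 × 11 = 77 = 4 × 19 + 1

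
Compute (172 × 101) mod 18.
2

(172 × 101) = 17372
17372 mod 18 = 2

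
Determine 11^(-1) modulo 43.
11^(-1) ≡ 4 (mod 43). Verification: 11 × 4 = 44 ≡ 1 (mod 43)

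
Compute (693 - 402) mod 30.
21

(693 - 402) = 291
291 mod 30 = 21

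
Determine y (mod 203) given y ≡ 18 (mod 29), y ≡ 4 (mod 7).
18

Using the Chinese Remainder Theorem:
M = product of moduli = 203
For equation 1: M_1 = 7, 7 ≡ 7 (mod 29), inverse of 7 mod 29 is 25 (check: 7 × 25 = 175 ≡ 1 (mod 29))
For equation 2: M_2 = 29, 29 ≡ 1 (mod 7), inverse of 29 mod 7 is 1 (check: 1 × 1 = 1 ≡ 1 (mod 7))
Combine: y ≡ Σ r_i×M_i×(M_i⁻¹ mod m_i) = 18×7×25 + 4×29×1 = 3150 + 116 = 3266
3266 mod 203 = 18
y ≡ 18 (mod 203)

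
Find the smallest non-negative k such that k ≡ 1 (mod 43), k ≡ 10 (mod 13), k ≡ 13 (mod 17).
8343

Using the Chinese Remainder Theorem:
M = product of moduli = 9503
For equation 1: M_1 = 221, 221 ≡ 6 (mod 43), inverse of 221 mod 43 is 36 (check: 6 × 36 = 216 ≡ 1 (mod 43))
For equation 2: M_2 = 731, 731 ≡ 3 (mod 13), inverse of 731 mod 13 is 9 (check: 3 × 9 = 27 ≡ 1 (mod 13))
For equation 3: M_3 = 559, 559 ≡ 15 (mod 17), inverse of 559 mod 17 is 8 (check: 15 × 8 = 120 ≡ 1 (mod 17))
Combine: k ≡ Σ r_i×M_i×(M_i⁻¹ mod m_i) = 1×221×36 + 10×731×9 + 13×559×8 = 7956 + 65790 + 58136 = 131882
131882 mod 9503 = 8343
k ≡ 8343 (mod 9503)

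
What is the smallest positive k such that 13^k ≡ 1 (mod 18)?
Powers of 13 mod 18: 13^1≡13, 13^2≡7, 13^3≡1. Order = 3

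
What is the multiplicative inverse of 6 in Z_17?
6^(-1) ≡ 3 (mod 17). Verification: 6 × 3 = 18 ≡ 1 (mod 17)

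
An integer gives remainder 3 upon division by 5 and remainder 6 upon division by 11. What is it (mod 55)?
M = 5 × 11 = 55. M₁ = 11, y₁ ≡ 1 (mod 5). M₂ = 5, y₂ ≡ 9 (mod 11). r = 3×11×1 + 6×5×9 ≡ 28 (mod 55). The smallest positive such number is 28.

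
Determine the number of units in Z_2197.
2028

Prime factorization: 2197 = 13^3
Using the formula φ(n) = n × Π(1 - 1/p) for each prime factor p:
φ(2197) = 2197 × (1 - 1/13)
φ(2197) = 2028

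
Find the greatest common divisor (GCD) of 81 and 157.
1

Using the Euclidean algorithm:
81 = 0 × 157 + 81
157 = 1 × 81 + 76
81 = 1 × 76 + 5
76 = 15 × 5 + 1
5 = 5 × 1 + 0

GCD(81, 157) = 1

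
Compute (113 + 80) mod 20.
13

(113 + 80) = 193
193 mod 20 = 13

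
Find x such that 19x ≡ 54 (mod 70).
36

Since gcd(19, 70) = 1 divides 54, a solution exists.
Multiply both sides by the inverse of 19 mod 70:
  19^(-1) mod 70 = 59
  x ≡ 59 × 54 ≡ 3186 ≡ 36 (mod 70)
Verification: 19 × 36 = 684 = 9 × 70 + 54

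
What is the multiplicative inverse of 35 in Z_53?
35^(-1) ≡ 50 (mod 53). Verification: 35 × 50 = 1750 ≡ 1 (mod 53)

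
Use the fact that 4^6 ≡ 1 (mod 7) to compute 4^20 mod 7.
By Fermat: 4^{6} ≡ 1 (mod 7). 20 = 3×6 + 2. So 4^{20} ≡ 4^{2} ≡ 2 (mod 7)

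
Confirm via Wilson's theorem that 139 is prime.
(138)! mod 139 = 138. Since this equals -1 (mod 139), Wilson confirms 139 is prime.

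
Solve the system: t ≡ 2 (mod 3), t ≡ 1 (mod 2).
M = 3 × 2 = 6. M₁ = 2, y₁ ≡ 2 (mod 3). M₂ = 3, y₂ ≡ 1 (mod 2). t = 2×2×2 + 1×3×1 ≡ 5 (mod 6)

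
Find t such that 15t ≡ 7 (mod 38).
3

Since gcd(15, 38) = 1 divides 7, a solution exists.
Multiply both sides by the inverse of 15 mod 38:
  15^(-1) mod 38 = 33
  x ≡ 33 × 7 ≡ 231 ≡ 3 (mod 38)
Verification: 15 × 3 = 45 = 1 × 38 + 7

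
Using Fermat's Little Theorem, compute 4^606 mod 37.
By Fermat: 4^{36} ≡ 1 (mod 37). 606 ≡ 30 (mod 36). So 4^{606} ≡ 4^{30} ≡ 10 (mod 37)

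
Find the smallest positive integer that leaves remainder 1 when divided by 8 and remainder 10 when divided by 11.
M = 8 × 11 = 88. M₁ = 11, y₁ ≡ 3 (mod 8). M₂ = 8, y₂ ≡ 7 (mod 11). n = 1×11×3 + 10×8×7 ≡ 65 (mod 88). The smallest positive such number is 65.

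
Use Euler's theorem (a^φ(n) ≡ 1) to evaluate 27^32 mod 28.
By Euler: 27^{12} ≡ 1 (mod 28) since gcd(27, 28) = 1. 32 = 2×12 + 8. So 27^{32} ≡ 27^{8} ≡ 1 (mod 28)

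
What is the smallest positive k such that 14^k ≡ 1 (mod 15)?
Powers of 14 mod 15: 14^1≡14, 14^2≡1. Order = 2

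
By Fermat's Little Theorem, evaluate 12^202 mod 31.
By Fermat: 12^{30} ≡ 1 (mod 31). 202 ≡ 22 (mod 30). So 12^{202} ≡ 12^{22} ≡ 7 (mod 31)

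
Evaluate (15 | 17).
(15/17) = 15^{8} mod 17 = 1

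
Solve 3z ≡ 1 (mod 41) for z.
3^(-1) ≡ 14 (mod 41). Verification: 3 × 14 = 42 ≡ 1 (mod 41)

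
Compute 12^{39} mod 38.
18

Using successive squaring:
Binary expansion of 39: 100111
Powers of 12 mod 38 (each is the square of the previous):
  12^1 ≡ 12 (mod 38)
  12^2 ≡ 12² = 144 ≡ 30 (mod 38)
  12^4 ≡ 30² = 900 ≡ 26 (mod 38)
  12^8 ≡ 26² = 676 ≡ 30 (mod 38)
  12^16 ≡ 30² = 900 ≡ 26 (mod 38)
  12^32 ≡ 26² = 676 ≡ 30 (mod 38)
39 = 32 + 4 + 2 + 1, so 12^39 = 12^32 × 12^4 × 12^2 × 12^1 ≡ 30 × 26 × 30 × 12 (mod 38)
Multiplying step by step:
  30 × 26 = 780 ≡ 20 (mod 38)
  20 × 30 = 600 ≡ 30 (mod 38)
  30 × 12 = 360 ≡ 18 (mod 38)
Result: 12^39 ≡ 18 (mod 38)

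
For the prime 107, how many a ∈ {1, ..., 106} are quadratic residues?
For prime 107, there are (p-1)/2 = (107-1)/2 = 53 quadratic residues (excluding 0).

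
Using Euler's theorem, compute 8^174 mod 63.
By Euler: 8^{36} ≡ 1 (mod 63) since gcd(8, 63) = 1. 174 = 4×36 + 30. So 8^{174} ≡ 8^{30} ≡ 1 (mod 63)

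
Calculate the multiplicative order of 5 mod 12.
Powers of 5 mod 12: 5^1≡5, 5^2≡1. Order = 2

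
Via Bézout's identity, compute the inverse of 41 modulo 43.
Extended GCD: 41(21) + 43(-20) = 1. So 41^(-1) ≡ 21 ≡ 21 (mod 43). Verify: 41 × 21 = 861 ≡ 1 (mod 43)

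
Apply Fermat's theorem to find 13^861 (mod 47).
By Fermat: 13^{46} ≡ 1 (mod 47). 861 ≡ 33 (mod 46). So 13^{861} ≡ 13^{33} ≡ 45 (mod 47)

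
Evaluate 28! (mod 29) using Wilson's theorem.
By Wilson's theorem, (28)! ≡ -1 ≡ 28 (mod 29)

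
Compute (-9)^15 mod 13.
Using Fermat: (-9)^{12} ≡ 1 (mod 13). 15 ≡ 3 (mod 12). So (-9)^{15} ≡ (-9)^{3} ≡ 12 (mod 13)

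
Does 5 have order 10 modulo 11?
p - 1 = 10 has prime divisors 2, 5. Check 5^(10/q) mod 11 for each: 5^(10/2) = 5^5 ≡ 1, 5^(10/5) = 5^2 ≡ 3 (mod 11). Since 5^5 ≡ 1 (mod 11), the order of 5 divides 5 (in fact the order is 5) ≠ 10, so it is not a primitive root.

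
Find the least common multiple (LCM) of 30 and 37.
1110

First find GCD(30, 37) using the Euclidean algorithm:
30 = 0 × 37 + 30
37 = 1 × 30 + 7
30 = 4 × 7 + 2
7 = 3 × 2 + 1
2 = 2 × 1 + 0
GCD(30, 37) = 1

LCM formula: LCM(a, b) = (a × b) / GCD(a, b)
LCM(30, 37) = (30 × 37) / 1
LCM(30, 37) = 1110 / 1
LCM(30, 37) = 1110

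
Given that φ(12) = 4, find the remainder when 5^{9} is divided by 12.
By Euler: 5^{4} ≡ 1 (mod 12) since gcd(5, 12) = 1. 9 = 2×4 + 1. So 5^{9} ≡ 5^{1} ≡ 5 (mod 12)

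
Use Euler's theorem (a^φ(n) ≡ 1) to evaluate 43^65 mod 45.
By Euler: 43^{24} ≡ 1 (mod 45) since gcd(43, 45) = 1. 65 = 2×24 + 17. So 43^{65} ≡ 43^{17} ≡ 13 (mod 45)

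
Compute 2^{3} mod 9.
8

Using successive squaring:
Binary expansion of 3: 11
Powers of 2 mod 9 (each is the square of the previous):
  2^1 ≡ 2 (mod 9)
  2^2 ≡ 2² = 4 ≡ 4 (mod 9)
3 = 2 + 1, so 2^3 = 2^2 × 2^1 ≡ 4 × 2 (mod 9)
Multiplying step by step:
  4 × 2 = 8 ≡ 8 (mod 9)
Result: 2^3 ≡ 8 (mod 9)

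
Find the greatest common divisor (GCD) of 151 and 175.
1

Using the Euclidean algorithm:
151 = 0 × 175 + 151
175 = 1 × 151 + 24
151 = 6 × 24 + 7
24 = 3 × 7 + 3
7 = 2 × 3 + 1
3 = 3 × 1 + 0

GCD(151, 175) = 1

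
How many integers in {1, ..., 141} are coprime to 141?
92

Prime factorization: 141 = 3 × 47
Using the formula φ(n) = n × Π(1 - 1/p) for each prime factor p:
φ(141) = 141 × (1 - 1/3) × (1 - 1/47)
φ(141) = 92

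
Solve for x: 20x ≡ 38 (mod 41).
6

Since gcd(20, 41) = 1 divides 38, a solution exists.
Multiply both sides by the inverse of 20 mod 41:
  20^(-1) mod 41 = 39
  x ≡ 39 × 38 ≡ 1482 ≡ 6 (mod 41)
Verification: 20 × 6 = 120 = 2 × 41 + 38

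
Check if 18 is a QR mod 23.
By Euler's criterion: 18^{11} ≡ 1 (mod 23). Since this equals 1, 18 is a QR.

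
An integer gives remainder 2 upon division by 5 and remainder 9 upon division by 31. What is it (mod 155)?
M = 5 × 31 = 155. M₁ = 31, y₁ ≡ 1 (mod 5). M₂ = 5, y₂ ≡ 25 (mod 31). m = 2×31×1 + 9×5×25 ≡ 102 (mod 155). The smallest positive such number is 102.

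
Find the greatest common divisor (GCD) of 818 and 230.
2

Using the Euclidean algorithm:
818 = 3 × 230 + 128
230 = 1 × 128 + 102
128 = 1 × 102 + 26
102 = 3 × 26 + 24
26 = 1 × 24 + 2
24 = 12 × 2 + 0

GCD(818, 230) = 2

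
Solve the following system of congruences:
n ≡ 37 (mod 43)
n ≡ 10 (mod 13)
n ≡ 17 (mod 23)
2961

Using the Chinese Remainder Theorem:
M = product of moduli = 12857
For equation 1: M_1 = 299, 299 ≡ 41 (mod 43), inverse of 299 mod 43 is 21 (check: 41 × 21 = 861 ≡ 1 (mod 43))
For equation 2: M_2 = 989, 989 ≡ 1 (mod 13), inverse of 989 mod 13 is 1 (check: 1 × 1 = 1 ≡ 1 (mod 13))
For equation 3: M_3 = 559, 559 ≡ 7 (mod 23), inverse of 559 mod 23 is 10 (check: 7 × 10 = 70 ≡ 1 (mod 23))
Combine: n ≡ Σ r_i×M_i×(M_i⁻¹ mod m_i) = 37×299×21 + 10×989×1 + 17×559×10 = 232323 + 9890 + 95030 = 337243
337243 mod 12857 = 2961
n ≡ 2961 (mod 12857)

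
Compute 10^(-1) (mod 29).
10^(-1) ≡ 3 (mod 29). Verification: 10 × 3 = 30 ≡ 1 (mod 29)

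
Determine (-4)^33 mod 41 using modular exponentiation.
Using repeated squaring. (-4) ≡ 37 (mod 41). 33 = 32 + 1 (binary 100001). Repeated squaring mod 41: 37^1 ≡ 37; 37^2 ≡ 37² = 1369 ≡ 16; 37^4 ≡ 16² = 256 ≡ 10; 37^8 ≡ 10² = 100 ≡ 18; 37^16 ≡ 18² = 324 ≡ 37; 37^32 ≡ 37² = 1369 ≡ 16. Multiply: (-4)^33 ≡ 37^32 × 37^1 ≡ 16 × 37 (mod 41): 16 × 37 = 592 ≡ 18. So (-4)^33 ≡ 18 (mod 41).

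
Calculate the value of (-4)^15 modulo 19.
Using repeated squaring. (-4) ≡ 15 (mod 19). 15 = 8 + 4 + 2 + 1 (binary 1111). Repeated squaring mod 19: 15^1 ≡ 15; 15^2 ≡ 15² = 225 ≡ 16; 15^4 ≡ 16² = 256 ≡ 9; 15^8 ≡ 9² = 81 ≡ 5. Multiply: (-4)^15 ≡ 15^8 × 15^4 × 15^2 × 15^1 ≡ 5 × 9 × 16 × 15 (mod 19): 5 × 9 = 45 ≡ 7; 7 × 16 = 112 ≡ 17; 17 × 15 = 255 ≡ 8. So (-4)^15 ≡ 8 (mod 19).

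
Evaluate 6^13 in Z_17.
Using repeated squaring. 13 = 8 + 4 + 1 (binary 1101). Repeated squaring mod 17: 6^1 ≡ 6; 6^2 ≡ 6² = 36 ≡ 2; 6^4 ≡ 2² = 4 ≡ 4; 6^8 ≡ 4² = 16 ≡ 16. Multiply: 6^13 = 6^8 × 6^4 × 6^1 ≡ 16 × 4 × 6 (mod 17): 16 × 4 = 64 ≡ 13; 13 × 6 = 78 ≡ 10. So 6^13 ≡ 10 (mod 17).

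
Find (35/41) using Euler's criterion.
(35/41) = 35^{20} mod 41 = -1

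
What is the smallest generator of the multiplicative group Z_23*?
p - 1 = 22 has prime divisors 2, 11. h is a primitive root mod 23 iff h^(22/q) ≢ 1 (mod 23) for each such q.
h = 2: 2^11 ≡ 1, 2^2 ≡ 4 (mod 23); 2^11 ≡ 1, so not a primitive root.
h = 3: 3^11 ≡ 1, 3^2 ≡ 9 (mod 23); 3^11 ≡ 1, so not a primitive root.
h = 4: 4^11 ≡ 1, 4^2 ≡ 16 (mod 23); 4^11 ≡ 1, so not a primitive root.
h = 5: 5^11 ≡ 22, 5^2 ≡ 2 (mod 23); none is 1, so 5 has order 22 and is a primitive root.
The smallest primitive root mod 23 is g = 5.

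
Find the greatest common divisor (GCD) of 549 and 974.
1

Using the Euclidean algorithm:
549 = 0 × 974 + 549
974 = 1 × 549 + 425
549 = 1 × 425 + 124
425 = 3 × 124 + 53
124 = 2 × 53 + 18
53 = 2 × 18 + 17
18 = 1 × 17 + 1
17 = 17 × 1 + 0

GCD(549, 974) = 1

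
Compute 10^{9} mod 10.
0

Using successive squaring:
Binary expansion of 9: 1001
Powers of 10 mod 10 (each is the square of the previous):
  10^1 ≡ 0 (mod 10)
  10^2 ≡ 0² = 0 ≡ 0 (mod 10)
  10^4 ≡ 0² = 0 ≡ 0 (mod 10)
  10^8 ≡ 0² = 0 ≡ 0 (mod 10)
9 = 8 + 1, so 10^9 = 10^8 × 10^1 ≡ 0 × 0 (mod 10)
Multiplying step by step:
  0 × 0 = 0 ≡ 0 (mod 10)
Result: 10^9 ≡ 0 (mod 10)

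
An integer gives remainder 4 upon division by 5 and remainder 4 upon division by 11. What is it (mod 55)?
M = 5 × 11 = 55. M₁ = 11, y₁ ≡ 1 (mod 5). M₂ = 5, y₂ ≡ 9 (mod 11). m = 4×11×1 + 4×5×9 ≡ 4 (mod 55). The smallest positive such number is 4.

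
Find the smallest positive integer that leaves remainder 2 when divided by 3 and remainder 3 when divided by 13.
M = 3 × 13 = 39. M₁ = 13, y₁ ≡ 1 (mod 3). M₂ = 3, y₂ ≡ 9 (mod 13). n = 2×13×1 + 3×3×9 ≡ 29 (mod 39). The smallest positive such number is 29.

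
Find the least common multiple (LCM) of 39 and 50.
1950

First find GCD(39, 50) using the Euclidean algorithm:
39 = 0 × 50 + 39
50 = 1 × 39 + 11
39 = 3 × 11 + 6
11 = 1 × 6 + 5
6 = 1 × 5 + 1
5 = 5 × 1 + 0
GCD(39, 50) = 1

LCM formula: LCM(a, b) = (a × b) / GCD(a, b)
LCM(39, 50) = (39 × 50) / 1
LCM(39, 50) = 1950 / 1
LCM(39, 50) = 1950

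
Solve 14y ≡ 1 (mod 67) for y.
14^(-1) ≡ 24 (mod 67). Verification: 14 × 24 = 336 ≡ 1 (mod 67)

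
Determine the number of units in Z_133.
108

Prime factorization: 133 = 7 × 19
Using the formula φ(n) = n × Π(1 - 1/p) for each prime factor p:
φ(133) = 133 × (1 - 1/7) × (1 - 1/19)
φ(133) = 108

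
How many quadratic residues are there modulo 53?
For prime 53, there are (p-1)/2 = (53-1)/2 = 26 quadratic residues (excluding 0).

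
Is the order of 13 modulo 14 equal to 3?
No, the actual order is 2, not 3.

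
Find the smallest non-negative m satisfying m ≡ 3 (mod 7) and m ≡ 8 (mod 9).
M = 7 × 9 = 63. M₁ = 9, y₁ ≡ 4 (mod 7). M₂ = 7, y₂ ≡ 4 (mod 9). m = 3×9×4 + 8×7×4 ≡ 17 (mod 63)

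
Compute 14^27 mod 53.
Using repeated squaring. 27 = 16 + 8 + 2 + 1 (binary 11011). Repeated squaring mod 53: 14^1 ≡ 14; 14^2 ≡ 14² = 196 ≡ 37; 14^4 ≡ 37² = 1369 ≡ 44; 14^8 ≡ 44² = 1936 ≡ 28; 14^16 ≡ 28² = 784 ≡ 42. Multiply: 14^27 = 14^16 × 14^8 × 14^2 × 14^1 ≡ 42 × 28 × 37 × 14 (mod 53): 42 × 28 = 1176 ≡ 10; 10 × 37 = 370 ≡ 52; 52 × 14 = 728 ≡ 39. So 14^27 ≡ 39 (mod 53).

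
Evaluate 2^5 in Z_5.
5 = 4 + 1 (binary 101). Repeated squaring mod 5: 2^1 ≡ 2; 2^2 ≡ 2² = 4 ≡ 4; 2^4 ≡ 4² = 16 ≡ 1. Multiply: 2^5 = 2^4 × 2^1 ≡ 1 × 2 (mod 5): 1 × 2 = 2 ≡ 2. So 2^5 ≡ 2 (mod 5).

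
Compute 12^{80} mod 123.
42

Using successive squaring:
Binary expansion of 80: 1010000
Powers of 12 mod 123 (each is the square of the previous):
  12^1 ≡ 12 (mod 123)
  12^2 ≡ 12² = 144 ≡ 21 (mod 123)
  12^4 ≡ 21² = 441 ≡ 72 (mod 123)
  12^8 ≡ 72² = 5184 ≡ 18 (mod 123)
  12^16 ≡ 18² = 324 ≡ 78 (mod 123)
  12^32 ≡ 78² = 6084 ≡ 57 (mod 123)
  12^64 ≡ 57² = 3249 ≡ 51 (mod 123)
80 = 64 + 16, so 12^80 = 12^64 × 12^16 ≡ 51 × 78 (mod 123)
Multiplying step by step:
  51 × 78 = 3978 ≡ 42 (mod 123)
Result: 12^80 ≡ 42 (mod 123)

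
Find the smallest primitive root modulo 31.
3

A primitive root g modulo p has order p-1 = 30
Prime divisors of 30: [2, 3, 5]
g is a primitive root iff g^(30/q) ≢ 1 (mod 31) for each prime divisor q
Testing small values:
  g = 2: 2^15 ≡ 1, 2^10 ≡ 1, 2^6 ≡ 2 (mod 31) → 2^15 ≡ 1, not primitive root
  g = 3: 3^15 ≡ 30, 3^10 ≡ 25, 3^6 ≡ 16 (mod 31) → none is 1, primitive root!
The smallest primitive root is 3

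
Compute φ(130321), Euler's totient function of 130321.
123462

Prime factorization: 130321 = 19^4
Using the formula φ(n) = n × Π(1 - 1/p) for each prime factor p:
φ(130321) = 130321 × (1 - 1/19)
φ(130321) = 123462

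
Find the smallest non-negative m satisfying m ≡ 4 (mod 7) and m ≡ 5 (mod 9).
M = 7 × 9 = 63. M₁ = 9, y₁ ≡ 4 (mod 7). M₂ = 7, y₂ ≡ 4 (mod 9). m = 4×9×4 + 5×7×4 ≡ 32 (mod 63)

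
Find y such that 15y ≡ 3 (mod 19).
4

Since gcd(15, 19) = 1 divides 3, a solution exists.
Multiply both sides by the inverse of 15 mod 19:
  15^(-1) mod 19 = 14
  x ≡ 14 × 3 ≡ 42 ≡ 4 (mod 19)
Verification: 15 × 4 = 60 = 3 × 19 + 3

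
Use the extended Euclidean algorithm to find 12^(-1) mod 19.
Extended GCD: 12(8) + 19(-5) = 1. So 12^(-1) ≡ 8 ≡ 8 (mod 19). Verify: 12 × 8 = 96 ≡ 1 (mod 19)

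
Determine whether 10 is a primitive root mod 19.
p - 1 = 18 has prime divisors 2, 3. Check 10^(18/q) mod 19 for each: 10^(18/2) = 10^9 ≡ 18, 10^(18/3) = 10^6 ≡ 11 (mod 19). None of these is 1, so 10 has order 18 = φ(19), so it is a primitive root mod 19.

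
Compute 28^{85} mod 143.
54

Using successive squaring:
Binary expansion of 85: 1010101
Powers of 28 mod 143 (each is the square of the previous):
  28^1 ≡ 28 (mod 143)
  28^2 ≡ 28² = 784 ≡ 69 (mod 143)
  28^4 ≡ 69² = 4761 ≡ 42 (mod 143)
  28^8 ≡ 42² = 1764 ≡ 48 (mod 143)
  28^16 ≡ 48² = 2304 ≡ 16 (mod 143)
  28^32 ≡ 16² = 256 ≡ 113 (mod 143)
  28^64 ≡ 113² = 12769 ≡ 42 (mod 143)
85 = 64 + 16 + 4 + 1, so 28^85 = 28^64 × 28^16 × 28^4 × 28^1 ≡ 42 × 16 × 42 × 28 (mod 143)
Multiplying step by step:
  42 × 16 = 672 ≡ 100 (mod 143)
  100 × 42 = 4200 ≡ 53 (mod 143)
  53 × 28 = 1484 ≡ 54 (mod 143)
Result: 28^85 ≡ 54 (mod 143)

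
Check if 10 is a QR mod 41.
By Euler's criterion: 10^{20} ≡ 1 (mod 41). Since this equals 1, 10 is a QR.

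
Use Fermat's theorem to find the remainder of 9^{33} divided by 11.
3

By Fermat's Little Theorem, a^(p-1) ≡ 1 (mod p) for prime p and gcd(a, p) = 1
Here p = 11, so 9^10 ≡ 1 (mod 11)
We can reduce the exponent: 33 mod 10 = 3
So 9^33 ≡ 9^3 (mod 11)
Computing: 9^3 mod 11 = 3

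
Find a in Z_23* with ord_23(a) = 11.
2 has order 11 mod 23 since 2^{11} ≡ 1 (mod 23) and no smaller power works.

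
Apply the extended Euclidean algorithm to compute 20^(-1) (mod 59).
Extended GCD: 20(3) + 59(-1) = 1. So 20^(-1) ≡ 3 ≡ 3 (mod 59). Verify: 20 × 3 = 60 ≡ 1 (mod 59)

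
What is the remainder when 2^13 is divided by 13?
Using Fermat: 2^{12} ≡ 1 (mod 13). 13 ≡ 1 (mod 12). So 2^{13} ≡ 2^{1} ≡ 2 (mod 13)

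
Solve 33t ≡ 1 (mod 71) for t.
28

Using Extended Euclidean Algorithm:
gcd(33, 71) = 1
Bezout coefficients: 33 × 28 + 71 × -13 = 1
So 33 × 28 ≡ 1 (mod 71)
The inverse is 28 mod 71 = 28
Verification: 33 × 28 = 924 = 13 × 71 + 1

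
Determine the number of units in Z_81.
54

Prime factorization: 81 = 3^4
Using the formula φ(n) = n × Π(1 - 1/p) for each prime factor p:
φ(81) = 81 × (1 - 1/3)
φ(81) = 54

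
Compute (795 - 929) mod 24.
10

(795 - 929) = -134
-134 mod 24 = 10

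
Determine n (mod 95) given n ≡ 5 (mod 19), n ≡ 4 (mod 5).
24

Using the Chinese Remainder Theorem:
M = product of moduli = 95
For equation 1: M_1 = 5, 5 ≡ 5 (mod 19), inverse of 5 mod 19 is 4 (check: 5 × 4 = 20 ≡ 1 (mod 19))
For equation 2: M_2 = 19, 19 ≡ 4 (mod 5), inverse of 19 mod 5 is 4 (check: 4 × 4 = 16 ≡ 1 (mod 5))
Combine: n ≡ Σ r_i×M_i×(M_i⁻¹ mod m_i) = 5×5×4 + 4×19×4 = 100 + 304 = 404
404 mod 95 = 24
n ≡ 24 (mod 95)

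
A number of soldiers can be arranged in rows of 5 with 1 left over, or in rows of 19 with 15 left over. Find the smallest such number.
M = 5 × 19 = 95. M₁ = 19, y₁ ≡ 4 (mod 5). M₂ = 5, y₂ ≡ 4 (mod 19). r = 1×19×4 + 15×5×4 ≡ 91 (mod 95). The smallest positive such number is 91.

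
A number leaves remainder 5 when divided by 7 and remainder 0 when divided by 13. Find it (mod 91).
M = 7 × 13 = 91. M₁ = 13, y₁ ≡ 6 (mod 7). M₂ = 7, y₂ ≡ 2 (mod 13). k = 5×13×6 + 0×7×2 ≡ 26 (mod 91)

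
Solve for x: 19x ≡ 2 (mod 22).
14

Since gcd(19, 22) = 1 divides 2, a solution exists.
Multiply both sides by the inverse of 19 mod 22:
  19^(-1) mod 22 = 7
  x ≡ 7 × 2 ≡ 14 ≡ 14 (mod 22)
Verification: 19 × 14 = 266 = 12 × 22 + 2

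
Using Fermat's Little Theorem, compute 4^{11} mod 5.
4

By Fermat's Little Theorem, a^(p-1) ≡ 1 (mod p) for prime p and gcd(a, p) = 1
Here p = 5, so 4^4 ≡ 1 (mod 5)
We can reduce the exponent: 11 mod 4 = 3
So 4^11 ≡ 4^3 (mod 5)
Computing: 4^3 mod 5 = 4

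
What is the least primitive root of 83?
2

A primitive root g modulo p has order p-1 = 82
Prime divisors of 82: [2, 41]
g is a primitive root iff g^(82/q) ≢ 1 (mod 83) for each prime divisor q
Testing small values:
  g = 2: 2^41 ≡ 82, 2^2 ≡ 4 (mod 83) → none is 1, primitive root!
The smallest primitive root is 2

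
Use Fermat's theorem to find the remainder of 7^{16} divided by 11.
4

By Fermat's Little Theorem, a^(p-1) ≡ 1 (mod p) for prime p and gcd(a, p) = 1
Here p = 11, so 7^10 ≡ 1 (mod 11)
We can reduce the exponent: 16 mod 10 = 6
So 7^16 ≡ 7^6 (mod 11)
Computing: 7^6 mod 11 = 4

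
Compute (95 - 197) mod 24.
18

(95 - 197) = -102
-102 mod 24 = 18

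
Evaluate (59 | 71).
(59/71) = 59^{35} mod 71 = -1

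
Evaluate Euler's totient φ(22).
10

Prime factorization: 22 = 2 × 11
Using the formula φ(n) = n × Π(1 - 1/p) for each prime factor p:
φ(22) = 22 × (1 - 1/2) × (1 - 1/11)
φ(22) = 10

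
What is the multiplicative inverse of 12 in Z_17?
10

Using Extended Euclidean Algorithm:
gcd(12, 17) = 1
Bezout coefficients: 12 × -7 + 17 × 5 = 1
So 12 × -7 ≡ 1 (mod 17)
The inverse is -7 mod 17 = 10
Verification: 12 × 10 = 120 = 7 × 17 + 1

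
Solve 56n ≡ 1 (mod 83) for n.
43

Using Extended Euclidean Algorithm:
gcd(56, 83) = 1
Bezout coefficients: 56 × -40 + 83 × 27 = 1
So 56 × -40 ≡ 1 (mod 83)
The inverse is -40 mod 83 = 43
Verification: 56 × 43 = 2408 = 29 × 83 + 1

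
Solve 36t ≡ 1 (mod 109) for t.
106

Using Extended Euclidean Algorithm:
gcd(36, 109) = 1
Bezout coefficients: 36 × -3 + 109 × 1 = 1
So 36 × -3 ≡ 1 (mod 109)
The inverse is -3 mod 109 = 106
Verification: 36 × 106 = 3816 = 35 × 109 + 1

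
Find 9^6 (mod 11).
6 = 4 + 2 (binary 110). Repeated squaring mod 11: 9^1 ≡ 9; 9^2 ≡ 9² = 81 ≡ 4; 9^4 ≡ 4² = 16 ≡ 5. Multiply: 9^6 = 9^4 × 9^2 ≡ 5 × 4 (mod 11): 5 × 4 = 20 ≡ 9. So 9^6 ≡ 9 (mod 11).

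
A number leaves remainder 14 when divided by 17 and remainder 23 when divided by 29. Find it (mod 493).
M = 17 × 29 = 493. M₁ = 29, y₁ ≡ 10 (mod 17). M₂ = 17, y₂ ≡ 12 (mod 29). k = 14×29×10 + 23×17×12 ≡ 371 (mod 493)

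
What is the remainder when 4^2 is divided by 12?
2 = 2 (binary 10). Repeated squaring mod 12: 4^1 ≡ 4; 4^2 ≡ 4² = 16 ≡ 4. So 4^2 ≡ 4 (mod 12).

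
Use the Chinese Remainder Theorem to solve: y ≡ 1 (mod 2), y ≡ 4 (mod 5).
9

Using the Chinese Remainder Theorem:
M = product of moduli = 10
For equation 1: M_1 = 5, 5 ≡ 1 (mod 2), inverse of 5 mod 2 is 1 (check: 1 × 1 = 1 ≡ 1 (mod 2))
For equation 2: M_2 = 2, 2 ≡ 2 (mod 5), inverse of 2 mod 5 is 3 (check: 2 × 3 = 6 ≡ 1 (mod 5))
Combine: y ≡ Σ r_i×M_i×(M_i⁻¹ mod m_i) = 1×5×1 + 4×2×3 = 5 + 24 = 29
29 mod 10 = 9
y ≡ 9 (mod 10)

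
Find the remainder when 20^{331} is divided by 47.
By Fermat: 20^{46} ≡ 1 (mod 47). 331 = 7×46 + 9. So 20^{331} ≡ 20^{9} ≡ 13 (mod 47)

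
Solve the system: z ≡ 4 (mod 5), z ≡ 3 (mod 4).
M = 5 × 4 = 20. M₁ = 4, y₁ ≡ 4 (mod 5). M₂ = 5, y₂ ≡ 1 (mod 4). z = 4×4×4 + 3×5×1 ≡ 19 (mod 20)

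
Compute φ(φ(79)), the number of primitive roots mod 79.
Number of primitive roots mod 79 = φ(78) = 24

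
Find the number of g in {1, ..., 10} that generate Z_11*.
Number of primitive roots mod 11 = φ(10) = 4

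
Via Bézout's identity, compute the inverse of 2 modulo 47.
Extended GCD: 2(-23) + 47(1) = 1. So 2^(-1) ≡ 24 ≡ 24 (mod 47). Verify: 2 × 24 = 48 ≡ 1 (mod 47)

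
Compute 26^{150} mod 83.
17

Using successive squaring:
Binary expansion of 150: 10010110
Powers of 26 mod 83 (each is the square of the previous):
  26^1 ≡ 26 (mod 83)
  26^2 ≡ 26² = 676 ≡ 12 (mod 83)
  26^4 ≡ 12² = 144 ≡ 61 (mod 83)
  26^8 ≡ 61² = 3721 ≡ 69 (mod 83)
  26^16 ≡ 69² = 4761 ≡ 30 (mod 83)
  26^32 ≡ 30² = 900 ≡ 70 (mod 83)
  26^64 ≡ 70² = 4900 ≡ 3 (mod 83)
  26^128 ≡ 3² = 9 ≡ 9 (mod 83)
150 = 128 + 16 + 4 + 2, so 26^150 = 26^128 × 26^16 × 26^4 × 26^2 ≡ 9 × 30 × 61 × 12 (mod 83)
Multiplying step by step:
  9 × 30 = 270 ≡ 21 (mod 83)
  21 × 61 = 1281 ≡ 36 (mod 83)
  36 × 12 = 432 ≡ 17 (mod 83)
Result: 26^150 ≡ 17 (mod 83)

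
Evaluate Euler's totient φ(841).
812

Prime factorization: 841 = 29^2
Using the formula φ(n) = n × Π(1 - 1/p) for each prime factor p:
φ(841) = 841 × (1 - 1/29)
φ(841) = 812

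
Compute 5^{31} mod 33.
5

Using successive squaring:
Binary expansion of 31: 11111
Powers of 5 mod 33 (each is the square of the previous):
  5^1 ≡ 5 (mod 33)
  5^2 ≡ 5² = 25 ≡ 25 (mod 33)
  5^4 ≡ 25² = 625 ≡ 31 (mod 33)
  5^8 ≡ 31² = 961 ≡ 4 (mod 33)
  5^16 ≡ 4² = 16 ≡ 16 (mod 33)
31 = 16 + 8 + 4 + 2 + 1, so 5^31 = 5^16 × 5^8 × 5^4 × 5^2 × 5^1 ≡ 16 × 4 × 31 × 25 × 5 (mod 33)
Multiplying step by step:
  16 × 4 = 64 ≡ 31 (mod 33)
  31 × 31 = 961 ≡ 4 (mod 33)
  4 × 25 = 100 ≡ 1 (mod 33)
  1 × 5 = 5 ≡ 5 (mod 33)
Result: 5^31 ≡ 5 (mod 33)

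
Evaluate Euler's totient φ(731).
672

Prime factorization: 731 = 17 × 43
Using the formula φ(n) = n × Π(1 - 1/p) for each prime factor p:
φ(731) = 731 × (1 - 1/17) × (1 - 1/43)
φ(731) = 672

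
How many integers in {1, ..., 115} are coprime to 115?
88

Prime factorization: 115 = 5 × 23
Using the formula φ(n) = n × Π(1 - 1/p) for each prime factor p:
φ(115) = 115 × (1 - 1/5) × (1 - 1/23)
φ(115) = 88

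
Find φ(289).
272

Prime factorization: 289 = 17^2
Using the formula φ(n) = n × Π(1 - 1/p) for each prime factor p:
φ(289) = 289 × (1 - 1/17)
φ(289) = 272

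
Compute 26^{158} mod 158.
44

Using successive squaring:
Binary expansion of 158: 10011110
Powers of 26 mod 158 (each is the square of the previous):
  26^1 ≡ 26 (mod 158)
  26^2 ≡ 26² = 676 ≡ 44 (mod 158)
  26^4 ≡ 44² = 1936 ≡ 40 (mod 158)
  26^8 ≡ 40² = 1600 ≡ 20 (mod 158)
  26^16 ≡ 20² = 400 ≡ 84 (mod 158)
  26^32 ≡ 84² = 7056 ≡ 104 (mod 158)
  26^64 ≡ 104² = 10816 ≡ 72 (mod 158)
  26^128 ≡ 72² = 5184 ≡ 128 (mod 158)
158 = 128 + 16 + 8 + 4 + 2, so 26^158 = 26^128 × 26^16 × 26^8 × 26^4 × 26^2 ≡ 128 × 84 × 20 × 40 × 44 (mod 158)
Multiplying step by step:
  128 × 84 = 10752 ≡ 8 (mod 158)
  8 × 20 = 160 ≡ 2 (mod 158)
  2 × 40 = 80 ≡ 80 (mod 158)
  80 × 44 = 3520 ≡ 44 (mod 158)
Result: 26^158 ≡ 44 (mod 158)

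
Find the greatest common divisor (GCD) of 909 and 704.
1

Using the Euclidean algorithm:
909 = 1 × 704 + 205
704 = 3 × 205 + 89
205 = 2 × 89 + 27
89 = 3 × 27 + 8
27 = 3 × 8 + 3
8 = 2 × 3 + 2
3 = 1 × 2 + 1
2 = 2 × 1 + 0

GCD(909, 704) = 1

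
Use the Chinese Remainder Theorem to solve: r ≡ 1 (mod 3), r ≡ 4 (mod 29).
M = 3 × 29 = 87. M₁ = 29, y₁ ≡ 2 (mod 3). M₂ = 3, y₂ ≡ 10 (mod 29). r = 1×29×2 + 4×3×10 ≡ 4 (mod 87)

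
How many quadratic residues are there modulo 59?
For prime 59, there are (p-1)/2 = (59-1)/2 = 29 quadratic residues (excluding 0).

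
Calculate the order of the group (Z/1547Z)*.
1152

Prime factorization: 1547 = 7 × 13 × 17
Using the formula φ(n) = n × Π(1 - 1/p) for each prime factor p:
φ(1547) = 1547 × (1 - 1/7) × (1 - 1/13) × (1 - 1/17)
φ(1547) = 1152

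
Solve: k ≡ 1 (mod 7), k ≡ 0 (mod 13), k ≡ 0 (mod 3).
M = 7 × 13 × 3 = 273. M₁ = 39, y₁ ≡ 2 (mod 7). M₂ = 21, y₂ ≡ 5 (mod 13). M₃ = 91, y₃ ≡ 1 (mod 3). k = 1×39×2 + 0×21×5 + 0×91×1 ≡ 78 (mod 273)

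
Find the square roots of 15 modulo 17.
The square roots of 15 mod 17 are 7 and 10. Verify: 7² = 49 ≡ 15 (mod 17)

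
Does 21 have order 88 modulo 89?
p - 1 = 88 has prime divisors 2, 11. Check 21^(88/q) mod 89 for each: 21^(88/2) = 21^44 ≡ 1, 21^(88/11) = 21^8 ≡ 78 (mod 89). Since 21^44 ≡ 1 (mod 89), the order of 21 divides 44 (in fact the order is 44) ≠ 88, so it is not a primitive root.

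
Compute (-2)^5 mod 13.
(-2) ≡ 11 (mod 13). 5 = 4 + 1 (binary 101). Repeated squaring mod 13: 11^1 ≡ 11; 11^2 ≡ 11² = 121 ≡ 4; 11^4 ≡ 4² = 16 ≡ 3. Multiply: (-2)^5 ≡ 11^4 × 11^1 ≡ 3 × 11 (mod 13): 3 × 11 = 33 ≡ 7. So (-2)^5 ≡ 7 (mod 13).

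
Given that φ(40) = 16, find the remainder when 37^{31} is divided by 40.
By Euler: 37^{16} ≡ 1 (mod 40) since gcd(37, 40) = 1. 31 = 1×16 + 15. So 37^{31} ≡ 37^{15} ≡ 13 (mod 40)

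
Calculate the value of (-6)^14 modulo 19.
Using repeated squaring. (-6) ≡ 13 (mod 19). 14 = 8 + 4 + 2 (binary 1110). Repeated squaring mod 19: 13^1 ≡ 13; 13^2 ≡ 13² = 169 ≡ 17; 13^4 ≡ 17² = 289 ≡ 4; 13^8 ≡ 4² = 16 ≡ 16. Multiply: (-6)^14 ≡ 13^8 × 13^4 × 13^2 ≡ 16 × 4 × 17 (mod 19): 16 × 4 = 64 ≡ 7; 7 × 17 = 119 ≡ 5. So (-6)^14 ≡ 5 (mod 19).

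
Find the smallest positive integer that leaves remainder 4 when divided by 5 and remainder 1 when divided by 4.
M = 5 × 4 = 20. M₁ = 4, y₁ ≡ 4 (mod 5). M₂ = 5, y₂ ≡ 1 (mod 4). k = 4×4×4 + 1×5×1 ≡ 9 (mod 20). The smallest positive such number is 9.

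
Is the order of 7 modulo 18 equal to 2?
No, the actual order is 3, not 2.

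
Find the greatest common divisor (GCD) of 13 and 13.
13

Using the Euclidean algorithm:
13 = 1 × 13 + 0

GCD(13, 13) = 13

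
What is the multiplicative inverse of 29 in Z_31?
15

Using Extended Euclidean Algorithm:
gcd(29, 31) = 1
Bezout coefficients: 29 × 15 + 31 × -14 = 1
So 29 × 15 ≡ 1 (mod 31)
The inverse is 15 mod 31 = 15
Verification: 29 × 15 = 435 = 14 × 31 + 1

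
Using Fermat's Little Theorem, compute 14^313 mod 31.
By Fermat: 14^{30} ≡ 1 (mod 31). 313 ≡ 13 (mod 30). So 14^{313} ≡ 14^{13} ≡ 28 (mod 31)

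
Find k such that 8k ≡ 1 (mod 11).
8^(-1) ≡ 7 (mod 11). Verification: 8 × 7 = 56 ≡ 1 (mod 11)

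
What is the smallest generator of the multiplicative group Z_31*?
p - 1 = 30 has prime divisors 2, 3, 5. h is a primitive root mod 31 iff h^(30/q) ≢ 1 (mod 31) for each such q.
h = 2: 2^15 ≡ 1, 2^10 ≡ 1, 2^6 ≡ 2 (mod 31); 2^15 ≡ 1, so not a primitive root.
h = 3: 3^15 ≡ 30, 3^10 ≡ 25, 3^6 ≡ 16 (mod 31); none is 1, so 3 has order 30 and is a primitive root.
The smallest primitive root mod 31 is g = 3.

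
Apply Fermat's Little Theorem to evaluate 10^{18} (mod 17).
15

By Fermat's Little Theorem, a^(p-1) ≡ 1 (mod p) for prime p and gcd(a, p) = 1
Here p = 17, so 10^16 ≡ 1 (mod 17)
We can reduce the exponent: 18 mod 16 = 2
So 10^18 ≡ 10^2 (mod 17)
Computing: 10^2 mod 17 = 15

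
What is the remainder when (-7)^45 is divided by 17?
Using Fermat: (-7)^{16} ≡ 1 (mod 17). 45 ≡ 13 (mod 16). So (-7)^{45} ≡ (-7)^{13} ≡ 11 (mod 17)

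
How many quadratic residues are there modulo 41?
For prime 41, there are (p-1)/2 = (41-1)/2 = 20 quadratic residues (excluding 0).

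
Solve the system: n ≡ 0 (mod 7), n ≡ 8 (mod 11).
M = 7 × 11 = 77. M₁ = 11, y₁ ≡ 2 (mod 7). M₂ = 7, y₂ ≡ 8 (mod 11). n = 0×11×2 + 8×7×8 ≡ 63 (mod 77)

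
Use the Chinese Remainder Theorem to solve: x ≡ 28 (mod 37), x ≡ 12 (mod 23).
472

Using the Chinese Remainder Theorem:
M = product of moduli = 851
For equation 1: M_1 = 23, 23 ≡ 23 (mod 37), inverse of 23 mod 37 is 29 (check: 23 × 29 = 667 ≡ 1 (mod 37))
For equation 2: M_2 = 37, 37 ≡ 14 (mod 23), inverse of 37 mod 23 is 5 (check: 14 × 5 = 70 ≡ 1 (mod 23))
Combine: x ≡ Σ r_i×M_i×(M_i⁻¹ mod m_i) = 28×23×29 + 12×37×5 = 18676 + 2220 = 20896
20896 mod 851 = 472
x ≡ 472 (mod 851)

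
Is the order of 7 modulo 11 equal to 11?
No, the actual order is 10, not 11.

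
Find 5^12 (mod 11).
Using Fermat: 5^{10} ≡ 1 (mod 11). 12 ≡ 2 (mod 10). So 5^{12} ≡ 5^{2} ≡ 3 (mod 11)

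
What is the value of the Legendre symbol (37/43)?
(37/43) = 37^{21} mod 43 = -1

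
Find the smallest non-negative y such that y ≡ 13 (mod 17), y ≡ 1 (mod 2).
13

Using the Chinese Remainder Theorem:
M = product of moduli = 34
For equation 1: M_1 = 2, 2 ≡ 2 (mod 17), inverse of 2 mod 17 is 9 (check: 2 × 9 = 18 ≡ 1 (mod 17))
For equation 2: M_2 = 17, 17 ≡ 1 (mod 2), inverse of 17 mod 2 is 1 (check: 1 × 1 = 1 ≡ 1 (mod 2))
Combine: y ≡ Σ r_i×M_i×(M_i⁻¹ mod m_i) = 13×2×9 + 1×17×1 = 234 + 17 = 251
251 mod 34 = 13
y ≡ 13 (mod 34)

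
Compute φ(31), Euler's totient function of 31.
30

Prime factorization: 31 = 31
Using the formula φ(n) = n × Π(1 - 1/p) for each prime factor p:
φ(31) = 31 × (1 - 1/31)
φ(31) = 30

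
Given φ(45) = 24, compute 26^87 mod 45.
By Euler: 26^{24} ≡ 1 (mod 45) since gcd(26, 45) = 1. 87 = 3×24 + 15. So 26^{87} ≡ 26^{15} ≡ 26 (mod 45)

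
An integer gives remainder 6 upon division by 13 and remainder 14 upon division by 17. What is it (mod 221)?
M = 13 × 17 = 221. M₁ = 17, y₁ ≡ 10 (mod 13). M₂ = 13, y₂ ≡ 4 (mod 17). r = 6×17×10 + 14×13×4 ≡ 201 (mod 221). The smallest positive such number is 201.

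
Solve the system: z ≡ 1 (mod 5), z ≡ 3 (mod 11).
M = 5 × 11 = 55. M₁ = 11, y₁ ≡ 1 (mod 5). M₂ = 5, y₂ ≡ 9 (mod 11). z = 1×11×1 + 3×5×9 ≡ 36 (mod 55)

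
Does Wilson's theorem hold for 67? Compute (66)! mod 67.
(66)! mod 67 = 66. Since this equals -1 (mod 67), Wilson confirms 67 is prime.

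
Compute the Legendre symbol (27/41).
(27/41) = 27^{20} mod 41 = -1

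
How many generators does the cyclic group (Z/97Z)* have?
32

The number of primitive roots modulo p is φ(p-1) = φ(96)
φ(96) = 32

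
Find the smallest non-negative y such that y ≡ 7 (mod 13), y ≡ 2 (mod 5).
7

Using the Chinese Remainder Theorem:
M = product of moduli = 65
For equation 1: M_1 = 5, 5 ≡ 5 (mod 13), inverse of 5 mod 13 is 8 (check: 5 × 8 = 40 ≡ 1 (mod 13))
For equation 2: M_2 = 13, 13 ≡ 3 (mod 5), inverse of 13 mod 5 is 2 (check: 3 × 2 = 6 ≡ 1 (mod 5))
Combine: y ≡ Σ r_i×M_i×(M_i⁻¹ mod m_i) = 7×5×8 + 2×13×2 = 280 + 52 = 332
332 mod 65 = 7
y ≡ 7 (mod 65)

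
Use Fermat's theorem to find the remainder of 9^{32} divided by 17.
1

By Fermat's Little Theorem, a^(p-1) ≡ 1 (mod p) for prime p and gcd(a, p) = 1
Here p = 17, so 9^16 ≡ 1 (mod 17)
We can reduce the exponent: 32 mod 16 = 0
So 9^32 ≡ 9^0 (mod 17)
Computing: 9^0 mod 17 = 1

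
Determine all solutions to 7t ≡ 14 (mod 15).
2

Since gcd(7, 15) = 1 divides 14, a solution exists.
Multiply both sides by the inverse of 7 mod 15:
  7^(-1) mod 15 = 13
  x ≡ 13 × 14 ≡ 182 ≡ 2 (mod 15)
Verification: 7 × 2 = 14 = 0 × 15 + 14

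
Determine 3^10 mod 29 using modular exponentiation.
10 = 8 + 2 (binary 1010). Repeated squaring mod 29: 3^1 ≡ 3; 3^2 ≡ 3² = 9 ≡ 9; 3^4 ≡ 9² = 81 ≡ 23; 3^8 ≡ 23² = 529 ≡ 7. Multiply: 3^10 = 3^8 × 3^2 ≡ 7 × 9 (mod 29): 7 × 9 = 63 ≡ 5. So 3^10 ≡ 5 (mod 29).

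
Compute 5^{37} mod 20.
5

Using successive squaring:
Binary expansion of 37: 100101
Powers of 5 mod 20 (each is the square of the previous):
  5^1 ≡ 5 (mod 20)
  5^2 ≡ 5² = 25 ≡ 5 (mod 20)
  5^4 ≡ 5² = 25 ≡ 5 (mod 20)
  5^8 ≡ 5² = 25 ≡ 5 (mod 20)
  5^16 ≡ 5² = 25 ≡ 5 (mod 20)
  5^32 ≡ 5² = 25 ≡ 5 (mod 20)
37 = 32 + 4 + 1, so 5^37 = 5^32 × 5^4 × 5^1 ≡ 5 × 5 × 5 (mod 20)
Multiplying step by step:
  5 × 5 = 25 ≡ 5 (mod 20)
  5 × 5 = 25 ≡ 5 (mod 20)
Result: 5^37 ≡ 5 (mod 20)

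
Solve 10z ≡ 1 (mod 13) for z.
10^(-1) ≡ 4 (mod 13). Verification: 10 × 4 = 40 ≡ 1 (mod 13)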